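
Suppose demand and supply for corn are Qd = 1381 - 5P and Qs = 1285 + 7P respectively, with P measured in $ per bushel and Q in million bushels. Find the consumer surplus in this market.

At equilibrium Qd = Qs, so 1381 - 5P = 1285 + 7P; collecting terms, 96 = 12P and P* = 8.
Plugging P* into demand: Q* = 1381 - 5(8) = 1341.
Demand choke price (Qd = 0): P = 1381/5 = 276.2. Consumer surplus = ½ × (276.2 - 8) × 1341 = 179828.1.

Consumer surplus = 179828.1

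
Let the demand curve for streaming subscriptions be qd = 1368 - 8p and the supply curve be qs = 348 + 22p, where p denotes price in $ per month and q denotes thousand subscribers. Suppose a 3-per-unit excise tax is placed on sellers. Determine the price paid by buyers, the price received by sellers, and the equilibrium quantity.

Sellers keep p_s = p_b - 3 per unit, so supply in terms of the buyer price is qs = 282 + 22p_b.
Market clearing requires 1368 - 8p_b = 282 + 22p_b; hence 1086 = 30p_b and p_b = 36.2.
So p_s = 33.2 and the quantity traded is q = 1368 - 8(36.2) = 1078.4.

p_b = 36.2, p_s = 33.2, q = 1078.4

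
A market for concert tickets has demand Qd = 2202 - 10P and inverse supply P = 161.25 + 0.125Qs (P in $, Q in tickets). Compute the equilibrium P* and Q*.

P* = 194, Q* = 262

Rewriting in direct form: Qs = -1290 + 8P.
Set Qd = Qs: 2202 - 10P = -1290 + 8P, so 3492 = 18P and P* = 194.
Plugging P* into demand: Q* = 2202 - 10(194) = 262.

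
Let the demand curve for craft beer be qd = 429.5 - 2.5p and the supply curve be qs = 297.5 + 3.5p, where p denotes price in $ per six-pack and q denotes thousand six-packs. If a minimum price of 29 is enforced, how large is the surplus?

Evaluating both curves at the floor price 29 gives qd = 357, qs = 399.
Surplus = qs - qd = 399 - 357 = 42.

Surplus = 42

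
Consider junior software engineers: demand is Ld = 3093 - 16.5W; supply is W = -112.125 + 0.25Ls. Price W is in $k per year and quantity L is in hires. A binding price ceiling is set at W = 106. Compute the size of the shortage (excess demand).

Inverting to quantity form: Ls = 448.5 + 4W.
At W = 106: Ld = 1344 and Ls = 872.5.
Shortage = Ld - Ls = 1344 - 872.5 = 471.5.

Shortage = 471.5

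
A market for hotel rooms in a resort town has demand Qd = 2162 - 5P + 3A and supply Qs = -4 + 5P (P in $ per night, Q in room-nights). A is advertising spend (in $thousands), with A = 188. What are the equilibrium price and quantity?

With A = 188, demand is Qd = 2726 - 5P.
Equating demand and supply, 2726 - 5P = -4 + 5P gives 10P = 2730, so P* = 273.
Then Q* = 2726 - 5(273) = 1361.

P* = 273, Q* = 1361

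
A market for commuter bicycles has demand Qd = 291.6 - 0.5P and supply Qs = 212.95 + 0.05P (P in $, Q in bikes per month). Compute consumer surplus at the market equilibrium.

Consumer surplus = 48444.01

At equilibrium Qd = Qs, so 291.6 - 0.5P = 212.95 + 0.05P; collecting terms, 78.65 = 0.55P and P* = 143.
Then Q* = 291.6 - 0.5(143) = 220.1.
Demand choke price (Qd = 0): P = 291.6/0.5 = 583.2. Consumer surplus = ½ × (583.2 - 143) × 220.1 = 48444.01.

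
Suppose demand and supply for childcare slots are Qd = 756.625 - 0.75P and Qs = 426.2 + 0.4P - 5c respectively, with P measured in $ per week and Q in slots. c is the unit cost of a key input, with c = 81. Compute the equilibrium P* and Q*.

With c = 81, supply is Qs = 21.2 + 0.4P.
Equating demand and supply, 756.625 - 0.75P = 21.2 + 0.4P gives 1.15P = 735.425, so P* = 639.5.
Substitute back: Q* = 756.625 - 0.75(639.5) = 277.

P* = 639.5, Q* = 277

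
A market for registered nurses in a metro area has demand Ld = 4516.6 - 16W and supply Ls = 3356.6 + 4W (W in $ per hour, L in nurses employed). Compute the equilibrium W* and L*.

Equating demand and supply, 4516.6 - 16W = 3356.6 + 4W gives 20W = 1160, so W* = 58.
Plugging W* into demand: L* = 4516.6 - 16(58) = 3588.6.

W* = 58, L* = 3588.6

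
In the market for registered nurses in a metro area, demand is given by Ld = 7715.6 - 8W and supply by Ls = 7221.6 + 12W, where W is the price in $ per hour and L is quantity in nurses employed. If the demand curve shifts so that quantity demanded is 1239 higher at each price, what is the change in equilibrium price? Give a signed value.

ΔW = 61.95

The market clears where 7715.6 - 8W = 7221.6 + 12W. Rearranging, 20W = 494, hence W* = 24.7.
Plugging W* into demand: L* = 7715.6 - 8(24.7) = 7518.
After the shift, demand is Ld = 8954.6 - 8W.
New equilibrium: 1733 = 20W, so W = 86.65 and L = 8261.4.
ΔW = 86.65 - 24.7 = 61.95.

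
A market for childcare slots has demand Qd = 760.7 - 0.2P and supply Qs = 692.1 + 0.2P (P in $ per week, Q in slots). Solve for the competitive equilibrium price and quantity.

P* = 171.5, Q* = 726.4

The market clears where 760.7 - 0.2P = 692.1 + 0.2P. Rearranging, 0.4P = 68.6, hence P* = 171.5.
From the demand curve, Q* = 760.7 - 0.2(171.5) = 726.4.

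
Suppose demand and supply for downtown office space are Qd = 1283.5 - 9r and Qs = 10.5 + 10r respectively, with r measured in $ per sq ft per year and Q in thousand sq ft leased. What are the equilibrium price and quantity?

Set Qd = Qs: 1283.5 - 9r = 10.5 + 10r, so 1273 = 19r and r* = 67.
Substitute back: Q* = 1283.5 - 9(67) = 680.5.

r* = 67, Q* = 680.5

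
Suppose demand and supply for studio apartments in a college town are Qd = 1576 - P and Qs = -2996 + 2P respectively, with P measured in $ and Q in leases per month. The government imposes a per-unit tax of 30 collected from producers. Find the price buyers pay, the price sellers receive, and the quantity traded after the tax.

With a tax of 30 on producers, they supply based on the net price P_s = P_b - 30, so Qs = -3056 + 2P_b.
Market clearing requires 1576 - P_b = -3056 + 2P_b; hence 4632 = 3P_b and P_b = 1544.
Then P_s = 1544 - 30 = 1514 and Q = 1576 - 1544 = 32.

P_b = 1544, P_s = 1514, Q = 32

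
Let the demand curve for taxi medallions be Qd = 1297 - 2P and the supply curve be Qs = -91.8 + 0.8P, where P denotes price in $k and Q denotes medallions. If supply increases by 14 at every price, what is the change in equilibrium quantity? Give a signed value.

Equating demand and supply, 1297 - 2P = -91.8 + 0.8P gives 2.8P = 1388.8, so P* = 496.
Plugging P* into demand: Q* = 1297 - 2(496) = 305.
After the shift, supply is Qs = -77.8 + 0.8P.
New equilibrium: 1374.8 = 2.8P, so P = 491 and Q = 315.
ΔQ = 315 - 305 = 10.

ΔQ = 10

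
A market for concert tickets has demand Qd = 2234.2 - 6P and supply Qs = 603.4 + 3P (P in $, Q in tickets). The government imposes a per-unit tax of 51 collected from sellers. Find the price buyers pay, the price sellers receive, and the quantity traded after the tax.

The tax drives a wedge P_b - P_s = 51. Substituting P_s = P_b - 51 into supply: Qs = 450.4 + 3P_b.
Equate demand and the shifted supply: 2234.2 - 6P_b = 450.4 + 3P_b, giving 9P_b = 1783.8, so P_b = 198.2.
Then P_s = 198.2 - 51 = 147.2 and Q = 2234.2 - 6(198.2) = 1045.

P_b = 198.2, P_s = 147.2, Q = 1045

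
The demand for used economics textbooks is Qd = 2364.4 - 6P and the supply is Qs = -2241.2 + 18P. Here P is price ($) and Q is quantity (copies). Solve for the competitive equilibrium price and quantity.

Equating demand and supply, 2364.4 - 6P = -2241.2 + 18P gives 24P = 4605.6, so P* = 191.9.
Then Q* = 2364.4 - 6(191.9) = 1213.

P* = 191.9, Q* = 1213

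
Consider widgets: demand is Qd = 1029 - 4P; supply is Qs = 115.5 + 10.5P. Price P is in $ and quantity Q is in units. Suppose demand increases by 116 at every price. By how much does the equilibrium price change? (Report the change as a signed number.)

ΔP = 8

Equating demand and supply, 1029 - 4P = 115.5 + 10.5P gives 14.5P = 913.5, so P* = 63.
Substitute back: Q* = 1029 - 4(63) = 777.
After the shift, demand is Qd = 1145 - 4P.
New equilibrium: 1029.5 = 14.5P, so P = 71 and Q = 861.
ΔP = 71 - 63 = 8.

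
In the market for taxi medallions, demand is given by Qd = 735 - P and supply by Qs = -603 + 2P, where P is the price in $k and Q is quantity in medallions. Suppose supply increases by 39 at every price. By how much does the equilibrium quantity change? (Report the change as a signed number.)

Equating demand and supply, 735 - P = -603 + 2P gives 3P = 1338, so P* = 446.
Plugging P* into demand: Q* = 735 - 446 = 289.
After the shift, supply is Qs = -564 + 2P.
New equilibrium: 1299 = 3P, so P = 433 and Q = 302.
ΔQ = 302 - 289 = 13.

ΔQ = 13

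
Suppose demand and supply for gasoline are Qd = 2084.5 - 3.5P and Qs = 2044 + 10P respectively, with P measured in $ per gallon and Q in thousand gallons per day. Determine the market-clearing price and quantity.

The market clears where 2084.5 - 3.5P = 2044 + 10P. Rearranging, 13.5P = 40.5, hence P* = 3.
Substitute back: Q* = 2084.5 - 3.5(3) = 2074.

P* = 3, Q* = 2074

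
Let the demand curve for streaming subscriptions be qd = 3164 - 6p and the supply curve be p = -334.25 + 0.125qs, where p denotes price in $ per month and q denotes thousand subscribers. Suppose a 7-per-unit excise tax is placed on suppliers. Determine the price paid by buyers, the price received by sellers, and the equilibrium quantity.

p_b = 39, p_s = 32, q = 2930

Inverting to quantity form: qs = 2674 + 8p.
With a tax of 7 on suppliers, they supply based on the net price p_s = p_b - 7, so qs = 2618 + 8p_b.
Market clearing requires 3164 - 6p_b = 2618 + 8p_b; hence 546 = 14p_b and p_b = 39.
So p_s = 32 and the quantity traded is q = 3164 - 6(39) = 2930.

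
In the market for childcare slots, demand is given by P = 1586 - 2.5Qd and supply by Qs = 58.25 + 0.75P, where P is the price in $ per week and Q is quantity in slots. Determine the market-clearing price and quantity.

Rewriting in direct form: Qd = 634.4 - 0.4P.
Set Qd = Qs: 634.4 - 0.4P = 58.25 + 0.75P, so 576.15 = 1.15P and P* = 501.
Then Q* = 634.4 - 0.4(501) = 434.

P* = 501, Q* = 434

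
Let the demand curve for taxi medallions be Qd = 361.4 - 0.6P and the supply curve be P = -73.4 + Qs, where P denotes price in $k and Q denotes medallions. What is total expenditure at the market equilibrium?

Total expenditure = 45612

Rewriting in direct form: Qs = 73.4 + P.
Equating demand and supply, 361.4 - 0.6P = 73.4 + P gives 1.6P = 288, so P* = 180.
From the demand curve, Q* = 361.4 - 0.6(180) = 253.4.
Total expenditure = P* × Q* = 180 × 253.4 = 45612.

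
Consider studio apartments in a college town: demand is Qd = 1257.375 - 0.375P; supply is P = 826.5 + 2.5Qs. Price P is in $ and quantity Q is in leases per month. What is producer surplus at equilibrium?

Producer surplus = 298901.25

Solving each curve for Q: Qs = -330.6 + 0.4P.
The market clears where 1257.375 - 0.375P = -330.6 + 0.4P. Rearranging, 0.775P = 1587.975, hence P* = 2049.
Substitute back: Q* = 1257.375 - 0.375(2049) = 489.
Supply choke price (Qs = 0): P = 826.5. Producer surplus = ½ × (2049 - 826.5) × 489 = 298901.25.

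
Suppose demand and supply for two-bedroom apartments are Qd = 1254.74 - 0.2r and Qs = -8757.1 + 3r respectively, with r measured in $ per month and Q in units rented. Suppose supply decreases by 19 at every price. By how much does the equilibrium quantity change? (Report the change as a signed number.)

Equating demand and supply, 1254.74 - 0.2r = -8757.1 + 3r gives 3.2r = 10011.84, so r* = 3128.7.
From the demand curve, Q* = 1254.74 - 0.2(3128.7) = 629.
After the shift, supply is Qs = -8776.1 + 3r.
New equilibrium: 10030.84 = 3.2r, so r = 3134.6375 and Q = 627.8125.
ΔQ = 627.8125 - 629 = -1.1875.

ΔQ = -1.1875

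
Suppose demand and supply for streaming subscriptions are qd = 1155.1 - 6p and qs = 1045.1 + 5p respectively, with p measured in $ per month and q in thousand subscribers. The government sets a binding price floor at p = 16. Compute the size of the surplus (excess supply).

Surplus = 66

At p = 16: qd = 1059.1 and qs = 1125.1.
Surplus = qs - qd = 1125.1 - 1059.1 = 66.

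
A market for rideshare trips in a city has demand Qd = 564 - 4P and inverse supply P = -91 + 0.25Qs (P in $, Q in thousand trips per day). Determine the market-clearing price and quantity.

Inverting to quantity form: Qs = 364 + 4P.
Set Qd = Qs: 564 - 4P = 364 + 4P, so 200 = 8P and P* = 25.
Plugging P* into demand: Q* = 564 - 4(25) = 464.

P* = 25, Q* = 464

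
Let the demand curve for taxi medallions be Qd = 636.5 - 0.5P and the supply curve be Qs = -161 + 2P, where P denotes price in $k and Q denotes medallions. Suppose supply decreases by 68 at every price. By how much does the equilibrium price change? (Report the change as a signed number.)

The market clears where 636.5 - 0.5P = -161 + 2P. Rearranging, 2.5P = 797.5, hence P* = 319.
Substitute back: Q* = 636.5 - 0.5(319) = 477.
After the shift, supply is Qs = -229 + 2P.
Re-solving, 2.5P = 865.5 gives P = 346.2 and Q = 463.4.
ΔP = 346.2 - 319 = 27.2.

ΔP = 27.2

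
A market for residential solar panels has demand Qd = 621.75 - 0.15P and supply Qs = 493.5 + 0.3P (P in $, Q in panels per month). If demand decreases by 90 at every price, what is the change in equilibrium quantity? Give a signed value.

ΔQ = -60

The market clears where 621.75 - 0.15P = 493.5 + 0.3P. Rearranging, 0.45P = 128.25, hence P* = 285.
From the demand curve, Q* = 621.75 - 0.15(285) = 579.
After the shift, demand is Qd = 531.75 - 0.15P.
Re-solving, 0.45P = 38.25 gives P = 85 and Q = 519.
ΔQ = 519 - 579 = -60.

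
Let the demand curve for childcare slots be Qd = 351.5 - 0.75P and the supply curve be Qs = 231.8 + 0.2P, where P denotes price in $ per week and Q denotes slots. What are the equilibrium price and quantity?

Equating demand and supply, 351.5 - 0.75P = 231.8 + 0.2P gives 0.95P = 119.7, so P* = 126.
Plugging P* into demand: Q* = 351.5 - 0.75(126) = 257.

P* = 126, Q* = 257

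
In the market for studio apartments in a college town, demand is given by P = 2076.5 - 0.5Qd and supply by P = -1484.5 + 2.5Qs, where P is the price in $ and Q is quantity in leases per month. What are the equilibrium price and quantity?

P* = 1483, Q* = 1187

Solving each curve for Q: Qd = 4153 - 2P and Qs = 593.8 + 0.4P.
The market clears where 4153 - 2P = 593.8 + 0.4P. Rearranging, 2.4P = 3559.2, hence P* = 1483.
From the demand curve, Q* = 4153 - 2(1483) = 1187.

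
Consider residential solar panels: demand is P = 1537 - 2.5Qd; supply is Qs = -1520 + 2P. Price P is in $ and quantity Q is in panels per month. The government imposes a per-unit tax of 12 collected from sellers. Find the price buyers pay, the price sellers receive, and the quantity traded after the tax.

Inverting to quantity form: Qd = 614.8 - 0.4P.
Sellers keep P_s = P_b - 12 per unit, so supply in terms of the buyer price is Qs = -1544 + 2P_b.
Equate demand and the shifted supply: 614.8 - 0.4P_b = -1544 + 2P_b, giving 2.4P_b = 2158.8, so P_b = 899.5.
So P_s = 887.5 and the quantity traded is Q = 614.8 - 0.4(899.5) = 255.

P_b = 899.5, P_s = 887.5, Q = 255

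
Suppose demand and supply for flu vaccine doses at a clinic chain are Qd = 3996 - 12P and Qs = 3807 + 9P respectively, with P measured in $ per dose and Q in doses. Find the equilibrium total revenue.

At equilibrium Qd = Qs, so 3996 - 12P = 3807 + 9P; collecting terms, 189 = 21P and P* = 9.
Substitute back: Q* = 3996 - 12(9) = 3888.
Total revenue = P* × Q* = 9 × 3888 = 34992.

Total revenue = 34992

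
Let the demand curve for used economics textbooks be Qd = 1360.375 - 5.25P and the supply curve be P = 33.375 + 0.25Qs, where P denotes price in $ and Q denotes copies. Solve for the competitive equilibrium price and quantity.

P* = 161.5, Q* = 512.5

Solving each curve for Q: Qs = -133.5 + 4P.
At equilibrium Qd = Qs, so 1360.375 - 5.25P = -133.5 + 4P; collecting terms, 1493.875 = 9.25P and P* = 161.5.
From the demand curve, Q* = 1360.375 - 5.25(161.5) = 512.5.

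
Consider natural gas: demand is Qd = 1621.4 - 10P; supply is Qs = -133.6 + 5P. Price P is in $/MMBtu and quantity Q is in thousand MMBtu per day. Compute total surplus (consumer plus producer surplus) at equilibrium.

The market clears where 1621.4 - 10P = -133.6 + 5P. Rearranging, 15P = 1755, hence P* = 117.
Substitute back: Q* = 1621.4 - 10(117) = 451.4.
Demand choke price = 162.14; supply choke price = 26.72. CS = ½(162.14 - 117)(451.4) = 10188.098; PS = ½(117 - 26.72)(451.4) = 20376.196. Total surplus = 30564.294.

Total surplus = 30564.294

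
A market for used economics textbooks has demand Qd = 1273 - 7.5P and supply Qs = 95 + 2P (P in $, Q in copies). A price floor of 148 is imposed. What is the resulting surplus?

With P fixed at 148, quantity demanded is 163 and quantity supplied is 391.
Surplus = Qs - Qd = 391 - 163 = 228.

Surplus = 228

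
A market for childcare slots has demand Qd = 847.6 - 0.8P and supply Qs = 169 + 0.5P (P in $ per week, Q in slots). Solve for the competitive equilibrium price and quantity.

P* = 522, Q* = 430

The market clears where 847.6 - 0.8P = 169 + 0.5P. Rearranging, 1.3P = 678.6, hence P* = 522.
From the demand curve, Q* = 847.6 - 0.8(522) = 430.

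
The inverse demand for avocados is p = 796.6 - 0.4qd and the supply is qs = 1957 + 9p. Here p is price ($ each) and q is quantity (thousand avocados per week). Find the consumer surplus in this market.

In direct form, qd = 1991.5 - 2.5p.
Set qd = qs: 1991.5 - 2.5p = 1957 + 9p, so 34.5 = 11.5p and p* = 3.
Then q* = 1991.5 - 2.5(3) = 1984.
Demand choke price (qd = 0): p = 1991.5/2.5 = 796.6. Consumer surplus = ½ × (796.6 - 3) × 1984 = 787251.2.

Consumer surplus = 787251.2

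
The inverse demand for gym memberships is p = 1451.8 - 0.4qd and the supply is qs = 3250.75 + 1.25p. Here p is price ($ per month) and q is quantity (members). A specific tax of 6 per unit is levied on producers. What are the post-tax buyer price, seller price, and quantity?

In direct form, qd = 3629.5 - 2.5p.
With a tax of 6 on producers, they supply based on the net price p_s = p_b - 6, so qs = 3243.25 + 1.25p_b.
Market clearing requires 3629.5 - 2.5p_b = 3243.25 + 1.25p_b; hence 386.25 = 3.75p_b and p_b = 103.
Then p_s = 103 - 6 = 97 and q = 3629.5 - 2.5(103) = 3372.

p_b = 103, p_s = 97, q = 3372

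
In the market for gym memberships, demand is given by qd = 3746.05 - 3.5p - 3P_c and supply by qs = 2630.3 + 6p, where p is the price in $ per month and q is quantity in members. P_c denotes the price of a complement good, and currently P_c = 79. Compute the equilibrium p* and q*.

With P_c = 79, demand is qd = 3509.05 - 3.5p.
Equating demand and supply, 3509.05 - 3.5p = 2630.3 + 6p gives 9.5p = 878.75, so p* = 92.5.
From the demand curve, q* = 3509.05 - 3.5(92.5) = 3185.3.

p* = 92.5, q* = 3185.3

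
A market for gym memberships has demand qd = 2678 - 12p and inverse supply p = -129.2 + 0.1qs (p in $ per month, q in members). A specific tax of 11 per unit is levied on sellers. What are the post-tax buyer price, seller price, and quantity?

p_b = 68, p_s = 57, q = 1862

Solving each curve for q: qs = 1292 + 10p.
Sellers keep p_s = p_b - 11 per unit, so supply in terms of the buyer price is qs = 1182 + 10p_b.
Set qd = qs: 2678 - 12p_b = 1182 + 10p_b, so 1496 = 22p_b and p_b = 68.
So p_s = 57 and the quantity traded is q = 2678 - 12(68) = 1862.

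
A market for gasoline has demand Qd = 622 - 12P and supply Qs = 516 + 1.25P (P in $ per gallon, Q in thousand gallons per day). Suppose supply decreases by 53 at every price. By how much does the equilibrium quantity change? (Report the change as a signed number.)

At equilibrium Qd = Qs, so 622 - 12P = 516 + 1.25P; collecting terms, 106 = 13.25P and P* = 8.
Plugging P* into demand: Q* = 622 - 12(8) = 526.
After the shift, supply is Qs = 463 + 1.25P.
Re-solving, 13.25P = 159 gives P = 12 and Q = 478.
ΔQ = 478 - 526 = -48.

ΔQ = -48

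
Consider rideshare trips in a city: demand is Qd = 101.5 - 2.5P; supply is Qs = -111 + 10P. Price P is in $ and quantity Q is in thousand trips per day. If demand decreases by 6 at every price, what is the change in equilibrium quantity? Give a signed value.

At equilibrium Qd = Qs, so 101.5 - 2.5P = -111 + 10P; collecting terms, 212.5 = 12.5P and P* = 17.
Plugging P* into demand: Q* = 101.5 - 2.5(17) = 59.
After the shift, demand is Qd = 95.5 - 2.5P.
The new intersection has 206.5 = 12.5P, i.e. P = 16.52, Q = 54.2.
ΔQ = 54.2 - 59 = -4.8.

ΔQ = -4.8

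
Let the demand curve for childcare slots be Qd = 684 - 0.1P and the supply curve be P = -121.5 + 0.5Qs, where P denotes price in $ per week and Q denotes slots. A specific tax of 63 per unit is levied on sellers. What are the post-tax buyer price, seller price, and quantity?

P_b = 270, P_s = 207, Q = 657

Rewriting in direct form: Qs = 243 + 2P.
Sellers keep P_s = P_b - 63 per unit, so supply in terms of the buyer price is Qs = 117 + 2P_b.
Market clearing requires 684 - 0.1P_b = 117 + 2P_b; hence 567 = 2.1P_b and P_b = 270.
Then P_s = 270 - 63 = 207 and Q = 684 - 0.1(270) = 657.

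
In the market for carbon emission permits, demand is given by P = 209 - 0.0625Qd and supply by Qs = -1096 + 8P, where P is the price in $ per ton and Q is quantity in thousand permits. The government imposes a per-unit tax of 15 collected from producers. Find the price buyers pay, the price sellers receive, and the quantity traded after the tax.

P_b = 190, P_s = 175, Q = 304

Inverting to quantity form: Qd = 3344 - 16P.
Producers keep P_s = P_b - 15 per unit, so supply in terms of the buyer price is Qs = -1216 + 8P_b.
Equate demand and the shifted supply: 3344 - 16P_b = -1216 + 8P_b, giving 24P_b = 4560, so P_b = 190.
Then P_s = 190 - 15 = 175 and Q = 3344 - 16(190) = 304.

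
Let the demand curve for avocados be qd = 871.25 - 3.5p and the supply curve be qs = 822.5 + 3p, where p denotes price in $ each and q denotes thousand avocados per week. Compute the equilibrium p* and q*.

p* = 7.5, q* = 845

The market clears where 871.25 - 3.5p = 822.5 + 3p. Rearranging, 6.5p = 48.75, hence p* = 7.5.
Then q* = 871.25 - 3.5(7.5) = 845.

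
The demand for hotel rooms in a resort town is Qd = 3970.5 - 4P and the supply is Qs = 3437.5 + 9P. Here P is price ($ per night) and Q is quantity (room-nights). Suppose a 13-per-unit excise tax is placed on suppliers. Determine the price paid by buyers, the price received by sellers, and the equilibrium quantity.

The tax drives a wedge P_b - P_s = 13. Substituting P_s = P_b - 13 into supply: Qs = 3320.5 + 9P_b.
Set Qd = Qs: 3970.5 - 4P_b = 3320.5 + 9P_b, so 650 = 13P_b and P_b = 50.
Then P_s = 50 - 13 = 37 and Q = 3970.5 - 4(50) = 3770.5.

P_b = 50, P_s = 37, Q = 3770.5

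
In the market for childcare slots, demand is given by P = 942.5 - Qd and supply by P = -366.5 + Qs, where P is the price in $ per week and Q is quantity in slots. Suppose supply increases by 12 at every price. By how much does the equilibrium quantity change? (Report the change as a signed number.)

Solving each curve for Q: Qd = 942.5 - P and Qs = 366.5 + P.
Equating demand and supply, 942.5 - P = 366.5 + P gives 2P = 576, so P* = 288.
Plugging P* into demand: Q* = 942.5 - 288 = 654.5.
After the shift, supply is Qs = 378.5 + P.
New equilibrium: 564 = 2P, so P = 282 and Q = 660.5.
ΔQ = 660.5 - 654.5 = 6.

ΔQ = 6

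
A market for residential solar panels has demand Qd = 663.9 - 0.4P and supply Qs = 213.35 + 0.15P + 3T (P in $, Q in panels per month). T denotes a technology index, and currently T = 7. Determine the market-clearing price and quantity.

P* = 781, Q* = 351.5

With T = 7, supply is Qs = 234.35 + 0.15P.
Set Qd = Qs: 663.9 - 0.4P = 234.35 + 0.15P, so 429.55 = 0.55P and P* = 781.
Then Q* = 663.9 - 0.4(781) = 351.5.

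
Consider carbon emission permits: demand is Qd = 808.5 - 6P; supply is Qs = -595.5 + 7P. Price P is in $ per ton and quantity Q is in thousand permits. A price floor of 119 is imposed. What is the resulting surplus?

Surplus = 143

At P = 119: Qd = 94.5 and Qs = 237.5.
Surplus = Qs - Qd = 237.5 - 94.5 = 143.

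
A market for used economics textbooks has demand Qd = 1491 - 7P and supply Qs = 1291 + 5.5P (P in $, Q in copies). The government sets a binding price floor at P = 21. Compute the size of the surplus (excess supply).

Evaluating both curves at the floor price 21 gives Qd = 1344, Qs = 1406.5.
Surplus = Qs - Qd = 1406.5 - 1344 = 62.5.

Surplus = 62.5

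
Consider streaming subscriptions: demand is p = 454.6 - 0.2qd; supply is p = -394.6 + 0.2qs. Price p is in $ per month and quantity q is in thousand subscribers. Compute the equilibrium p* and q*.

p* = 30, q* = 2123

In direct form, qd = 2273 - 5p and qs = 1973 + 5p.
At equilibrium qd = qs, so 2273 - 5p = 1973 + 5p; collecting terms, 300 = 10p and p* = 30.
From the demand curve, q* = 2273 - 5(30) = 2123.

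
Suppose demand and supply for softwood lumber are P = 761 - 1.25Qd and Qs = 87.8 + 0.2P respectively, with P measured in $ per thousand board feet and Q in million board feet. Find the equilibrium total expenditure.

Total expenditure = 100032

Rewriting in direct form: Qd = 608.8 - 0.8P.
Set Qd = Qs: 608.8 - 0.8P = 87.8 + 0.2P, so 521 = P and P* = 521.
From the demand curve, Q* = 608.8 - 0.8(521) = 192.
Total expenditure = P* × Q* = 521 × 192 = 100032.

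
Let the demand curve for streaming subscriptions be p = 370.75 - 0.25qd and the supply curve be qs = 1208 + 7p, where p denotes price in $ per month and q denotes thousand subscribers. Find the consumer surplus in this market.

Inverting to quantity form: qd = 1483 - 4p.
At equilibrium qd = qs, so 1483 - 4p = 1208 + 7p; collecting terms, 275 = 11p and p* = 25.
Then q* = 1483 - 4(25) = 1383.
Demand choke price (qd = 0): p = 1483/4 = 370.75. Consumer surplus = ½ × (370.75 - 25) × 1383 = 239086.125.

Consumer surplus = 239086.125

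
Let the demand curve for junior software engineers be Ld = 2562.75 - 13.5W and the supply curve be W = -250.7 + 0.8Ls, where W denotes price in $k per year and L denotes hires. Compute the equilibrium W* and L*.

W* = 152.5, L* = 504

Inverting to quantity form: Ls = 313.375 + 1.25W.
The market clears where 2562.75 - 13.5W = 313.375 + 1.25W. Rearranging, 14.75W = 2249.375, hence W* = 152.5.
From the demand curve, L* = 2562.75 - 13.5(152.5) = 504.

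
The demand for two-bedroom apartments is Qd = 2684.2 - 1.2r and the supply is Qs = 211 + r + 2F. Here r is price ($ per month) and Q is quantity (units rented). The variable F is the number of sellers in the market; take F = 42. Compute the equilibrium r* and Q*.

With F = 42, supply is Qs = 295 + r.
At equilibrium Qd = Qs, so 2684.2 - 1.2r = 295 + r; collecting terms, 2389.2 = 2.2r and r* = 1086.
From the demand curve, Q* = 2684.2 - 1.2(1086) = 1381.

r* = 1086, Q* = 1381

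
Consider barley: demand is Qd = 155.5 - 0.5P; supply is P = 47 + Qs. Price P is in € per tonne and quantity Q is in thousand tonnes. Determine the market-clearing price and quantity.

Rewriting in direct form: Qs = -47 + P.
The market clears where 155.5 - 0.5P = -47 + P. Rearranging, 1.5P = 202.5, hence P* = 135.
Then Q* = 155.5 - 0.5(135) = 88.

P* = 135, Q* = 88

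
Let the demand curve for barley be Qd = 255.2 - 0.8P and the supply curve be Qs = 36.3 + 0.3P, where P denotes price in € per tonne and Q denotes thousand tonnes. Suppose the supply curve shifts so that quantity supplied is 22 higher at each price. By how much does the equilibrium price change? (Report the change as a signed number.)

ΔP = -20

The market clears where 255.2 - 0.8P = 36.3 + 0.3P. Rearranging, 1.1P = 218.9, hence P* = 199.
Plugging P* into demand: Q* = 255.2 - 0.8(199) = 96.
After the shift, supply is Qs = 58.3 + 0.3P.
New equilibrium: 196.9 = 1.1P, so P = 179 and Q = 112.
ΔP = 179 - 199 = -20.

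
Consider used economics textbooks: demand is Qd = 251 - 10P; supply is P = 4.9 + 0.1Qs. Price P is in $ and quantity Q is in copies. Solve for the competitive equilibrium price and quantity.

Solving each curve for Q: Qs = -49 + 10P.
Equating demand and supply, 251 - 10P = -49 + 10P gives 20P = 300, so P* = 15.
From the demand curve, Q* = 251 - 10(15) = 101.

P* = 15, Q* = 101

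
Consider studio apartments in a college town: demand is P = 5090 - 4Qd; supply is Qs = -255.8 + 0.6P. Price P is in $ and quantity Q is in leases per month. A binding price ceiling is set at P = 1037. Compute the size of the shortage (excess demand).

Shortage = 646.85

Solving each curve for Q: Qd = 1272.5 - 0.25P.
At P = 1037: Qd = 1013.25 and Qs = 366.4.
Shortage = Qd - Qs = 1013.25 - 366.4 = 646.85.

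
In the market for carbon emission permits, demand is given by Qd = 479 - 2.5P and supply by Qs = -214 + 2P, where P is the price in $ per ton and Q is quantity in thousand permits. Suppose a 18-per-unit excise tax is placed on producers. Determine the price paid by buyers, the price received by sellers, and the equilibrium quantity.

P_b = 162, P_s = 144, Q = 74

Producers keep P_s = P_b - 18 per unit, so supply in terms of the buyer price is Qs = -250 + 2P_b.
Set Qd = Qs: 479 - 2.5P_b = -250 + 2P_b, so 729 = 4.5P_b and P_b = 162.
Then P_s = 162 - 18 = 144 and Q = 479 - 2.5(162) = 74.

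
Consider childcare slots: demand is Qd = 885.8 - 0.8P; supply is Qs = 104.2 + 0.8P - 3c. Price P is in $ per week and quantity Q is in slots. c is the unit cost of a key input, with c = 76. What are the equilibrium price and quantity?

With c = 76, supply is Qs = -123.8 + 0.8P.
Set Qd = Qs: 885.8 - 0.8P = -123.8 + 0.8P, so 1009.6 = 1.6P and P* = 631.
Substitute back: Q* = 885.8 - 0.8(631) = 381.

P* = 631, Q* = 381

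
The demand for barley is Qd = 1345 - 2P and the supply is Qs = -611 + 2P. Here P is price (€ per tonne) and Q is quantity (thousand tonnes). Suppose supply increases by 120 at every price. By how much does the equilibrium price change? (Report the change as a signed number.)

Equating demand and supply, 1345 - 2P = -611 + 2P gives 4P = 1956, so P* = 489.
Substitute back: Q* = 1345 - 2(489) = 367.
After the shift, supply is Qs = -491 + 2P.
Re-solving, 4P = 1836 gives P = 459 and Q = 427.
ΔP = 459 - 489 = -30.

ΔP = -30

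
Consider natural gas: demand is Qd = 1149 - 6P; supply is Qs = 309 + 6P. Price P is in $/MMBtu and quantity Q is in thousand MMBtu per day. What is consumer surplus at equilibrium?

Consumer surplus = 44286.75

Equating demand and supply, 1149 - 6P = 309 + 6P gives 12P = 840, so P* = 70.
Then Q* = 1149 - 6(70) = 729.
Demand choke price (Qd = 0): P = 1149/6 = 191.5. Consumer surplus = ½ × (191.5 - 70) × 729 = 44286.75.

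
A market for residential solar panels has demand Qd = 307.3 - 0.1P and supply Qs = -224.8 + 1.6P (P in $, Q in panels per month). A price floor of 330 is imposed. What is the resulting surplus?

At P = 330: Qd = 274.3 and Qs = 303.2.
Surplus = Qs - Qd = 303.2 - 274.3 = 28.9.

Surplus = 28.9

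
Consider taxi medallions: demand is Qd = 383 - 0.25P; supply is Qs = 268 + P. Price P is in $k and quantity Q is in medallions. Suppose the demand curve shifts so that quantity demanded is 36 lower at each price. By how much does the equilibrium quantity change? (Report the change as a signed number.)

Set Qd = Qs: 383 - 0.25P = 268 + P, so 115 = 1.25P and P* = 92.
Then Q* = 383 - 0.25(92) = 360.
After the shift, demand is Qd = 347 - 0.25P.
The new intersection has 79 = 1.25P, i.e. P = 63.2, Q = 331.2.
ΔQ = 331.2 - 360 = -28.8.

ΔQ = -28.8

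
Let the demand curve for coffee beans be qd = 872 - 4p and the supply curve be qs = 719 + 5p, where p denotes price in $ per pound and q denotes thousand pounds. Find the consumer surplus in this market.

The market clears where 872 - 4p = 719 + 5p. Rearranging, 9p = 153, hence p* = 17.
Then q* = 872 - 4(17) = 804.
Demand choke price (qd = 0): p = 872/4 = 218. Consumer surplus = ½ × (218 - 17) × 804 = 80802.

Consumer surplus = 80802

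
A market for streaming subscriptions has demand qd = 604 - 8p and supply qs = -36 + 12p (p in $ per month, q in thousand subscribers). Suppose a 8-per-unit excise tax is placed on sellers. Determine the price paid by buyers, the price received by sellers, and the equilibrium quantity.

With a tax of 8 on sellers, they supply based on the net price p_s = p_b - 8, so qs = -132 + 12p_b.
Set qd = qs: 604 - 8p_b = -132 + 12p_b, so 736 = 20p_b and p_b = 36.8.
Then p_s = 36.8 - 8 = 28.8 and q = 604 - 8(36.8) = 309.6.

p_b = 36.8, p_s = 28.8, q = 309.6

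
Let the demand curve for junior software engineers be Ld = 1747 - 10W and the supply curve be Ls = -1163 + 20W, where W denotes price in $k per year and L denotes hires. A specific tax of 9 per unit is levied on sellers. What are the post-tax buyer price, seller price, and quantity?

With a tax of 9 on sellers, they supply based on the net price W_s = W_b - 9, so Ls = -1343 + 20W_b.
Equate demand and the shifted supply: 1747 - 10W_b = -1343 + 20W_b, giving 30W_b = 3090, so W_b = 103.
So W_s = 94 and the quantity traded is L = 1747 - 10(103) = 717.

W_b = 103, W_s = 94, L = 717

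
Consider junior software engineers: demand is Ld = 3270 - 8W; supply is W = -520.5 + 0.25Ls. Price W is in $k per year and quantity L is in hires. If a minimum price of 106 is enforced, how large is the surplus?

Inverting to quantity form: Ls = 2082 + 4W.
At W = 106: Ld = 2422 and Ls = 2506.
Surplus = Ls - Ld = 2506 - 2422 = 84.

Surplus = 84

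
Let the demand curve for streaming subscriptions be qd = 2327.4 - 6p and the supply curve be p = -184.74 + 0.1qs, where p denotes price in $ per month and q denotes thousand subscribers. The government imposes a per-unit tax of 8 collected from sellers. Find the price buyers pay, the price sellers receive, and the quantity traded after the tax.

p_b = 35, p_s = 27, q = 2117.4

Inverting to quantity form: qs = 1847.4 + 10p.
The tax drives a wedge p_b - p_s = 8. Substituting p_s = p_b - 8 into supply: qs = 1767.4 + 10p_b.
Set qd = qs: 2327.4 - 6p_b = 1767.4 + 10p_b, so 560 = 16p_b and p_b = 35.
Then p_s = 35 - 8 = 27 and q = 2327.4 - 6(35) = 2117.4.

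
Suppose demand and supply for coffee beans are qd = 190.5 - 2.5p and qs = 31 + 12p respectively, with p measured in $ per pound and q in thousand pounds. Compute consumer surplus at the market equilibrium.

Consumer surplus = 5313.8

The market clears where 190.5 - 2.5p = 31 + 12p. Rearranging, 14.5p = 159.5, hence p* = 11.
Then q* = 190.5 - 2.5(11) = 163.
Demand choke price (qd = 0): p = 190.5/2.5 = 76.2. Consumer surplus = ½ × (76.2 - 11) × 163 = 5313.8.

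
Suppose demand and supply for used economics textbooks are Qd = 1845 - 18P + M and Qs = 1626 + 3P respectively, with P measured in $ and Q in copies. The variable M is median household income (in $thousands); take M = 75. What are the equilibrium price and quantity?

With M = 75, demand is Qd = 1920 - 18P.
The market clears where 1920 - 18P = 1626 + 3P. Rearranging, 21P = 294, hence P* = 14.
Plugging P* into demand: Q* = 1920 - 18(14) = 1668.

P* = 14, Q* = 1668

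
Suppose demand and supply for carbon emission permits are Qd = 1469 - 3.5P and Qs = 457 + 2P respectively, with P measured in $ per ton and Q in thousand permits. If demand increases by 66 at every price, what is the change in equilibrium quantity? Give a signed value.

The market clears where 1469 - 3.5P = 457 + 2P. Rearranging, 5.5P = 1012, hence P* = 184.
Substitute back: Q* = 1469 - 3.5(184) = 825.
After the shift, demand is Qd = 1535 - 3.5P.
New equilibrium: 1078 = 5.5P, so P = 196 and Q = 849.
ΔQ = 849 - 825 = 24.

ΔQ = 24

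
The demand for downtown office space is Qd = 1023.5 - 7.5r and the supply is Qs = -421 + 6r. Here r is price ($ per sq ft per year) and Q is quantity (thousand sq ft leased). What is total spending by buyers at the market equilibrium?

Total spending by buyers = 23647

Equating demand and supply, 1023.5 - 7.5r = -421 + 6r gives 13.5r = 1444.5, so r* = 107.
From the demand curve, Q* = 1023.5 - 7.5(107) = 221.
Total spending by buyers = r* × Q* = 107 × 221 = 23647.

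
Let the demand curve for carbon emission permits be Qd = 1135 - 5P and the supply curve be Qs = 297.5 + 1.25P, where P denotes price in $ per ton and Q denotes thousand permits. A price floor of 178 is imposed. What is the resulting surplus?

With P fixed at 178, quantity demanded is 245 and quantity supplied is 520.
Surplus = Qs - Qd = 520 - 245 = 275.

Surplus = 275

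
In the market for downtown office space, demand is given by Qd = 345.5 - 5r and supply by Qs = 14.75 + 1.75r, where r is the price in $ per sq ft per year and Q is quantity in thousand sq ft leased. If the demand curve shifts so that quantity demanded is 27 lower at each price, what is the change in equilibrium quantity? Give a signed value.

ΔQ = -7

Set Qd = Qs: 345.5 - 5r = 14.75 + 1.75r, so 330.75 = 6.75r and r* = 49.
From the demand curve, Q* = 345.5 - 5(49) = 100.5.
After the shift, demand is Qd = 318.5 - 5r.
The new intersection has 303.75 = 6.75r, i.e. r = 45, Q = 93.5.
ΔQ = 93.5 - 100.5 = -7.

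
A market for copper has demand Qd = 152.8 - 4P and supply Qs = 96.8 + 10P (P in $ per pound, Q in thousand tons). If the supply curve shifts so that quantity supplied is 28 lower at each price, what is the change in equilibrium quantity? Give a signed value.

ΔQ = -8

Set Qd = Qs: 152.8 - 4P = 96.8 + 10P, so 56 = 14P and P* = 4.
Substitute back: Q* = 152.8 - 4(4) = 136.8.
After the shift, supply is Qs = 68.8 + 10P.
New equilibrium: 84 = 14P, so P = 6 and Q = 128.8.
ΔQ = 128.8 - 136.8 = -8.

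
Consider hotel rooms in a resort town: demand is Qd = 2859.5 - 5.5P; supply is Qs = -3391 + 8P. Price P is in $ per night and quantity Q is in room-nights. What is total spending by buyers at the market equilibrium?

Total spending by buyers = 144919

The market clears where 2859.5 - 5.5P = -3391 + 8P. Rearranging, 13.5P = 6250.5, hence P* = 463.
Substitute back: Q* = 2859.5 - 5.5(463) = 313.
Total spending by buyers = P* × Q* = 463 × 313 = 144919.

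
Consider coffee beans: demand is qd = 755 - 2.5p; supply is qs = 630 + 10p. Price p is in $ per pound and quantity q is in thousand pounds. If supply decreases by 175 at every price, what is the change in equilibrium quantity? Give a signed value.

Δq = -35

Set qd = qs: 755 - 2.5p = 630 + 10p, so 125 = 12.5p and p* = 10.
Substitute back: q* = 755 - 2.5(10) = 730.
After the shift, supply is qs = 455 + 10p.
The new intersection has 300 = 12.5p, i.e. p = 24, q = 695.
Δq = 695 - 730 = -35.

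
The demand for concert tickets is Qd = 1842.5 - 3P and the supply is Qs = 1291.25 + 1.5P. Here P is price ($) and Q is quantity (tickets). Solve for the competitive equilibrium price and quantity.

At equilibrium Qd = Qs, so 1842.5 - 3P = 1291.25 + 1.5P; collecting terms, 551.25 = 4.5P and P* = 122.5.
Substitute back: Q* = 1842.5 - 3(122.5) = 1475.

P* = 122.5, Q* = 1475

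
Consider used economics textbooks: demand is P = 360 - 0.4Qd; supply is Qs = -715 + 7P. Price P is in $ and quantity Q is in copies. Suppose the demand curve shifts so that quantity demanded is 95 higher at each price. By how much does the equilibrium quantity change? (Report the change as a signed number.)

Solving each curve for Q: Qd = 900 - 2.5P.
Equating demand and supply, 900 - 2.5P = -715 + 7P gives 9.5P = 1615, so P* = 170.
Then Q* = 900 - 2.5(170) = 475.
After the shift, demand is Qd = 995 - 2.5P.
The new intersection has 1710 = 9.5P, i.e. P = 180, Q = 545.
ΔQ = 545 - 475 = 70.

ΔQ = 70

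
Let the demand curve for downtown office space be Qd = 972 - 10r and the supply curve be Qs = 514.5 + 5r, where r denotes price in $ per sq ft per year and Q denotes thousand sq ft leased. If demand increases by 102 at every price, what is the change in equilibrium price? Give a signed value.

Δr = 6.8

The market clears where 972 - 10r = 514.5 + 5r. Rearranging, 15r = 457.5, hence r* = 30.5.
Plugging r* into demand: Q* = 972 - 10(30.5) = 667.
After the shift, demand is Qd = 1074 - 10r.
New equilibrium: 559.5 = 15r, so r = 37.3 and Q = 701.
Δr = 37.3 - 30.5 = 6.8.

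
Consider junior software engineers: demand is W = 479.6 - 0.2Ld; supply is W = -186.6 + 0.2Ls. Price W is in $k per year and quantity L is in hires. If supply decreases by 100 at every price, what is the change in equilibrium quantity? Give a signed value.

ΔL = -50

Solving each curve for L: Ld = 2398 - 5W and Ls = 933 + 5W.
Equating demand and supply, 2398 - 5W = 933 + 5W gives 10W = 1465, so W* = 146.5.
From the demand curve, L* = 2398 - 5(146.5) = 1665.5.
After the shift, supply is Ls = 833 + 5W.
Re-solving, 10W = 1565 gives W = 156.5 and L = 1615.5.
ΔL = 1615.5 - 1665.5 = -50.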